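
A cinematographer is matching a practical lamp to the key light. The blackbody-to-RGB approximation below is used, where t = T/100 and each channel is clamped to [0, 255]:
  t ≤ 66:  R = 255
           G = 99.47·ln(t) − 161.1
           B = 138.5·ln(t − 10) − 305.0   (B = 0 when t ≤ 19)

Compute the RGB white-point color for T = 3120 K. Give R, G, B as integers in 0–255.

R=255, G=181, B=118

t = 3120/100 = 31.2; the t ≤ 66 branch applies.
R = 255 by definition for t ≤ 66.
G = 99.47·ln 31.2 − 161.1 = 99.47·3.4404 − 161.1 = 181.118.
B = 138.5·ln(31.2 − 10) − 305.0 = 138.5·ln 21.2 − 305.0 = 138.5·3.0540 − 305.0 = 117.979.
Rounded: (255, 181, 118).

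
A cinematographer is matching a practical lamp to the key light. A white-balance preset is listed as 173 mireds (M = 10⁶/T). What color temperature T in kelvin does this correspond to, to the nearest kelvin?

T = 10⁶ / 173 = 5780.35 K → 5780 K.

5780 K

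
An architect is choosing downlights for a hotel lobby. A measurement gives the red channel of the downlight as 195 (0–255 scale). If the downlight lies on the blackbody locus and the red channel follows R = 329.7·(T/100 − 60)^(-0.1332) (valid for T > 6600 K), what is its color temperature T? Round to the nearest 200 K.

11200 K

(t − 60)^(-0.1332) = 195/329.7 = 0.59145.
t − 60 = 0.59145^(1/-0.1332) = 0.59145^(-7.508) = 51.564, so t = 111.564.
T = 100·t = 11156 K → 11200 K to the nearest 200 K.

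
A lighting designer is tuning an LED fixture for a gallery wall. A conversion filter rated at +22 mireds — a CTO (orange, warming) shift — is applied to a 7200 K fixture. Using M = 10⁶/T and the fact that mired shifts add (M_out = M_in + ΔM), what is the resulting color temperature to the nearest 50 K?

M_in = 10⁶/7200 = 138.89 mireds.
M_out = 138.89 + (+22) = 160.89 mireds.
T_out = 10⁶/160.89 = 6215.5 K → 6200 K.

6200 K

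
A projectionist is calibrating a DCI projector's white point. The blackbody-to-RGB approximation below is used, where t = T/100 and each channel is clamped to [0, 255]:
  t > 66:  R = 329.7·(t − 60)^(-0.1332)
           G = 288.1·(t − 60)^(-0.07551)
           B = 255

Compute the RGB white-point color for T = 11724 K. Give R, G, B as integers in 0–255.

R=192, G=212, B=255

t = 11724/100 = 117.24; the t > 66 branch applies.
R = 329.7·(117.24 − 60)^(-0.1332) = 329.7·57.24^(-0.1332) = 329.7·0.58328 = 192.306.
G = 288.1·(117.24 − 60)^(-0.07551) = 288.1·57.24^(-0.07551) = 288.1·0.73668 = 212.236.
B = 255 by definition for t > 66.
Rounded: (192, 212, 255).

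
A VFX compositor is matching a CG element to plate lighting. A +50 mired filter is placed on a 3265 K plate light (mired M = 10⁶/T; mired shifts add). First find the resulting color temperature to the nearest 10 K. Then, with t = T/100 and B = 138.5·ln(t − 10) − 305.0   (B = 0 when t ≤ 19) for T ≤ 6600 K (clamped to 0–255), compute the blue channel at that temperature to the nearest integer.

96

M_in = 10⁶/3265 = 306.28; M_out = 306.28 + (+50) = 356.28.
T_out = 10⁶/356.28 = 2806.8 K → 2810 K; t = 28.1.
B = 138.5·ln(28.1 − 10) − 305.0 = 138.5·ln 18.1 − 305.0 = 138.5·2.8959 − 305.0 = 96.084.
Rounded: 96.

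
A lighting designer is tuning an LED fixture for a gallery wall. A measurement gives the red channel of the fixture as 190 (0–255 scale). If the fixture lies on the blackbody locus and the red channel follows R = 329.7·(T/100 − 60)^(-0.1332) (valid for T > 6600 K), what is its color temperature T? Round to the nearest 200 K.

(t − 60)^(-0.1332) = 190/329.7 = 0.57628.
t − 60 = 0.57628^(1/-0.1332) = 0.57628^(-7.508) = 62.667, so t = 122.667.
T = 100·t = 12267 K → 12200 K to the nearest 200 K.

12200 K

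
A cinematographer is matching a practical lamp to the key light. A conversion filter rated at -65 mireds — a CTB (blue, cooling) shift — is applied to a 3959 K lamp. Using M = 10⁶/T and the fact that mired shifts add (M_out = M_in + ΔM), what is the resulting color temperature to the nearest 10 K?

5330 K

M_in = 10⁶/3959 = 252.59 mireds.
M_out = 252.59 + (-65) = 187.59 mireds.
T_out = 10⁶/187.59 = 5330.8 K → 5330 K.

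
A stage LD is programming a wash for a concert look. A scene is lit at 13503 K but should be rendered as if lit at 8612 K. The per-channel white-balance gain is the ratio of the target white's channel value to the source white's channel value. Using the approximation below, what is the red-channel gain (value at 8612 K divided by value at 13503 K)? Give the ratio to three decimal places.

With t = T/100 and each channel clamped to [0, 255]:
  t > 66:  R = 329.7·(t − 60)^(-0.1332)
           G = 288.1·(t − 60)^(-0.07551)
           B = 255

1.151

At 13503 K (t = 135.03):
  R = 329.7·(135.03 − 60)^(-0.1332) = 329.7·75.03^(-0.1332) = 329.7·0.56262 = 185.497.
At 8612 K (t = 86.12):
  R = 329.7·(86.12 − 60)^(-0.1332) = 329.7·26.12^(-0.1332) = 329.7·0.64753 = 213.490.
Gain = 213.490 / 185.497 = 1.1509 → 1.151.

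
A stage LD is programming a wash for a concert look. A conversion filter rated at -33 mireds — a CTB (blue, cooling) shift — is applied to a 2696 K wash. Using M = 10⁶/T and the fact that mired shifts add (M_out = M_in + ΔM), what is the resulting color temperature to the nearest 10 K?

M_in = 10⁶/2696 = 370.92 mireds.
M_out = 370.92 + (-33) = 337.92 mireds.
T_out = 10⁶/337.92 = 2959.3 K → 2960 K.

2960 K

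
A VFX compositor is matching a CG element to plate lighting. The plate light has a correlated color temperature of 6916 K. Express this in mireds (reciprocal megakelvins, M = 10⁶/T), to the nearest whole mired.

M = 10⁶ / 6916 = 144.592 → 145 mireds.

145 mireds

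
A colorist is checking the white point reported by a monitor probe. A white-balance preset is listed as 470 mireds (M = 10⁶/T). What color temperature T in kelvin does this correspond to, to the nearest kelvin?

T = 10⁶ / 470 = 2127.66 K → 2128 K.

2128 K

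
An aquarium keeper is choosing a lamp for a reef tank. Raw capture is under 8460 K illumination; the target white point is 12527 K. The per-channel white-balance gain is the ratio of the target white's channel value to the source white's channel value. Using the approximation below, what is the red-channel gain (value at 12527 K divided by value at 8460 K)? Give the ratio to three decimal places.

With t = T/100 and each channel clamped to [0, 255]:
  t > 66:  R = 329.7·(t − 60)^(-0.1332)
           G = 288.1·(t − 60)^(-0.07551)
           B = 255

At 8460 K (t = 84.6):
  R = 329.7·(84.6 − 60)^(-0.1332) = 329.7·24.6^(-0.1332) = 329.7·0.65272 = 215.202.
At 12527 K (t = 125.27):
  R = 329.7·(125.27 − 60)^(-0.1332) = 329.7·65.27^(-0.1332) = 329.7·0.57317 = 188.973.
Gain = 188.973 / 215.202 = 0.8781 → 0.878.

0.878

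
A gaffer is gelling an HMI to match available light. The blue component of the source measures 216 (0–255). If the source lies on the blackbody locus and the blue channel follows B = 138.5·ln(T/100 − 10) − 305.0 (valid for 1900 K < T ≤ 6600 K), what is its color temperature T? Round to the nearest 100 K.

ln(t − 10) = (216 + 305.0) / 138.5 = 3.7617.
t − 10 = e^3.7617 = 43.023, so t = 53.023.
T = 100·t = 5302 K → 5300 K to the nearest 100 K.

5300 K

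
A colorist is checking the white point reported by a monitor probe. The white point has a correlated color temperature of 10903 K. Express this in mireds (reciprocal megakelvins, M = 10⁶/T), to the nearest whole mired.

92 mireds

M = 10⁶ / 10903 = 91.718 → 92 mireds.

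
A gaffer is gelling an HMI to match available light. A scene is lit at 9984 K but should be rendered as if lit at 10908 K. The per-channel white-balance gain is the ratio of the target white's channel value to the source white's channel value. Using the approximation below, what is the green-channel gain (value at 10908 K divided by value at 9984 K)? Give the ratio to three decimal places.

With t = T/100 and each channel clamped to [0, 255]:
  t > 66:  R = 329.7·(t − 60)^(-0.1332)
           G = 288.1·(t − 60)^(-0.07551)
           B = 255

At 9984 K (t = 99.84):
  G = 288.1·(99.84 − 60)^(-0.07551) = 288.1·39.84^(-0.07551) = 288.1·0.75711 = 218.124.
At 10908 K (t = 109.08):
  G = 288.1·(109.08 − 60)^(-0.07551) = 288.1·49.08^(-0.07551) = 288.1·0.74528 = 214.715.
Gain = 214.715 / 218.124 = 0.9844 → 0.984.

0.984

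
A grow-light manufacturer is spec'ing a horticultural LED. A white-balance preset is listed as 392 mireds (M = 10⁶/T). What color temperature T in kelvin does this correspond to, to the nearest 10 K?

2550 K

T = 10⁶ / 392 = 2551.02 K → 2550 K.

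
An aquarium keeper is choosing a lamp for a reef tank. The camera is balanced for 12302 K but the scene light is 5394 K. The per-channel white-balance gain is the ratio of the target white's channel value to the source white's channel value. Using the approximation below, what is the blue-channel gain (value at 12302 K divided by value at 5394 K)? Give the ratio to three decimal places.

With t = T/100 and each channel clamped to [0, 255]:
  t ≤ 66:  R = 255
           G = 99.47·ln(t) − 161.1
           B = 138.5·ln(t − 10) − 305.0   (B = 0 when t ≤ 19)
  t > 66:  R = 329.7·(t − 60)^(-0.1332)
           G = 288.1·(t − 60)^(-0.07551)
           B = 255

At 5394 K (t = 53.94):
  B = 138.5·ln(53.94 − 10) − 305.0 = 138.5·ln 43.94 − 305.0 = 138.5·3.7828 − 305.0 = 218.921.
At 12302 K (t = 123.02):
  B = 255 by definition for t > 66.
Gain = 255.000 / 218.921 = 1.1648 → 1.165.

1.165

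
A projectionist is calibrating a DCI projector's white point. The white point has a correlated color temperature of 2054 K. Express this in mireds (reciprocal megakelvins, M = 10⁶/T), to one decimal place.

486.9 mireds

M = 10⁶ / 2054 = 486.855 → 486.9 mireds.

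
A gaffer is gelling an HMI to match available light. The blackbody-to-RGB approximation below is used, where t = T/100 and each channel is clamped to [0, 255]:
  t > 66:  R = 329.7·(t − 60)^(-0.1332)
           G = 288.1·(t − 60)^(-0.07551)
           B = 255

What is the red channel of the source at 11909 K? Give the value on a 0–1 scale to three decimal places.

0.751

t = 11909/100 = 119.09; the t > 66 branch applies.
R = 329.7·(119.09 − 60)^(-0.1332) = 329.7·59.09^(-0.1332) = 329.7·0.58081 = 191.493.
On a 0–1 scale: 191.493/255 = 0.7510 → 0.751.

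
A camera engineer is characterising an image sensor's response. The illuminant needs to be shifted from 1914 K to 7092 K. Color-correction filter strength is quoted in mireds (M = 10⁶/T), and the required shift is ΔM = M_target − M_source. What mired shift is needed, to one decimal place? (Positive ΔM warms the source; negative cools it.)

-381.5 mireds

M_source = 10⁶/1914 = 522.466; M_target = 10⁶/7092 = 141.004.
ΔM = 141.004 − 522.466 = -381.462 → -381.5 mireds, a cooling shift.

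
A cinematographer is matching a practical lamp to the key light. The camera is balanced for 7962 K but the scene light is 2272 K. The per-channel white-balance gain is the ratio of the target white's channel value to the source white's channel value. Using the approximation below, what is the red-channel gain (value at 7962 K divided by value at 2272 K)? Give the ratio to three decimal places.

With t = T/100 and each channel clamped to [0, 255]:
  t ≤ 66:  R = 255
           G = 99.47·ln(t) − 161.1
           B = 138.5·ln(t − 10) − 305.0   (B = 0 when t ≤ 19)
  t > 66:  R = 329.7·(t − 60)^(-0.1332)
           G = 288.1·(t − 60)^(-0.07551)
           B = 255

0.870

At 2272 K (t = 22.72):
  R = 255 by definition for t ≤ 66.
At 7962 K (t = 79.62):
  R = 329.7·(79.62 − 60)^(-0.1332) = 329.7·19.62^(-0.1332) = 329.7·0.67269 = 221.785.
Gain = 221.785 / 255.000 = 0.8697 → 0.870.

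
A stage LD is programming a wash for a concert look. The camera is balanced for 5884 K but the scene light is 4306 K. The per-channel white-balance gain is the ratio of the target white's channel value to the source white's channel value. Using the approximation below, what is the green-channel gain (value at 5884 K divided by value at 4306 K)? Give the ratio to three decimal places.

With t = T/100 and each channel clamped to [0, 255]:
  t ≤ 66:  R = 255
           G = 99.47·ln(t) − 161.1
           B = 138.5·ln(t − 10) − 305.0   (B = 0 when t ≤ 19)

At 4306 K (t = 43.06):
  G = 99.47·ln 43.06 − 161.1 = 99.47·3.7626 − 161.1 = 213.165.
At 5884 K (t = 58.84):
  G = 99.47·ln 58.84 − 161.1 = 99.47·4.0748 − 161.1 = 244.223.
Gain = 244.223 / 213.165 = 1.1457 → 1.146.

1.146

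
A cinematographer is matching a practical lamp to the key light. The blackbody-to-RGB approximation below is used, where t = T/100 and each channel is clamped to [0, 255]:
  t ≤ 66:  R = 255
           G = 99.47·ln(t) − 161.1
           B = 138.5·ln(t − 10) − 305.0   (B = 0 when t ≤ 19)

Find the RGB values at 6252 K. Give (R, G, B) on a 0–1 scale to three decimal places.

(1.000, 0.981, 0.955)

t = 6252/100 = 62.52; the t ≤ 66 branch applies.
R = 255 by definition for t ≤ 66.
G = 99.47·ln 62.52 − 161.1 = 99.47·4.1355 − 161.1 = 250.257.
B = 138.5·ln(62.52 − 10) − 305.0 = 138.5·ln 52.52 − 305.0 = 138.5·3.9612 − 305.0 = 243.625.
Dividing each by 255: (1.0000, 0.9814, 0.9554) → (1.000, 0.981, 0.955).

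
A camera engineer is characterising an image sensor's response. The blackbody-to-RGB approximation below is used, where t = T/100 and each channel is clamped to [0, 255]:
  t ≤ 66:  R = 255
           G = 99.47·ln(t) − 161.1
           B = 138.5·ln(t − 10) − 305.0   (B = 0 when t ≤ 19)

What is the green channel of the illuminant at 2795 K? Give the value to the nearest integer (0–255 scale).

170

t = 2795/100 = 27.95; the t ≤ 66 branch applies.
G = 99.47·ln 27.95 − 161.1 = 99.47·3.3304 − 161.1 = 170.177.
Rounded: 170.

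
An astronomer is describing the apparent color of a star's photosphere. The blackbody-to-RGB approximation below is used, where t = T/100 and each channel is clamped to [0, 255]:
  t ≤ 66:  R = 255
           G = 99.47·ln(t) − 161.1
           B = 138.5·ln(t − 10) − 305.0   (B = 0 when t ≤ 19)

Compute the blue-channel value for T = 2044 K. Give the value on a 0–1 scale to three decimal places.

t = 2044/100 = 20.44; the t ≤ 66 branch applies.
B = 138.5·ln(20.44 − 10) − 305.0 = 138.5·ln 10.44 − 305.0 = 138.5·2.3456 − 305.0 = 19.872.
On a 0–1 scale: 19.872/255 = 0.0779 → 0.078.

0.078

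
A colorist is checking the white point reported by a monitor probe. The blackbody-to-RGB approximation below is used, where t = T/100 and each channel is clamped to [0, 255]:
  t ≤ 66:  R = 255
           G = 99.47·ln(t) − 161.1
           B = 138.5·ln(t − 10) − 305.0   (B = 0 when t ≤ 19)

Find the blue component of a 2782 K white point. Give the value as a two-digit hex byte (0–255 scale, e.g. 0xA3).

0x5E

t = 2782/100 = 27.82; the t ≤ 66 branch applies.
B = 138.5·ln(27.82 − 10) − 305.0 = 138.5·ln 17.82 − 305.0 = 138.5·2.8803 − 305.0 = 93.925.
Rounded: 94; in hex, 0x5E.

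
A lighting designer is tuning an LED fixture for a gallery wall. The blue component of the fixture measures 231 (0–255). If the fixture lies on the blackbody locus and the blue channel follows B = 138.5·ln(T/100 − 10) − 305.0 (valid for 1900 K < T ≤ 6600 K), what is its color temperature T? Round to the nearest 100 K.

ln(t − 10) = (231 + 305.0) / 138.5 = 3.8700.
t − 10 = e^3.8700 = 47.944, so t = 57.944.
T = 100·t = 5794 K → 5800 K to the nearest 100 K.

5800 K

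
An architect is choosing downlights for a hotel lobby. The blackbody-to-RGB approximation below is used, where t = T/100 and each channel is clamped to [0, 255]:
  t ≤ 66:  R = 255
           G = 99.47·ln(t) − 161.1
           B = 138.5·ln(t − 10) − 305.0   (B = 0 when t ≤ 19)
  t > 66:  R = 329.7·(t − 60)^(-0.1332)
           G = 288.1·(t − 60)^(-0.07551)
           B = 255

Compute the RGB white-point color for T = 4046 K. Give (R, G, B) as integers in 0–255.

(255, 207, 168)

t = 4046/100 = 40.46; the t ≤ 66 branch applies.
R = 255 by definition for t ≤ 66.
G = 99.47·ln 40.46 − 161.1 = 99.47·3.7003 − 161.1 = 206.970.
B = 138.5·ln(40.46 − 10) − 305.0 = 138.5·ln 30.46 − 305.0 = 138.5·3.4164 − 305.0 = 168.173.
Rounded: (255, 207, 168).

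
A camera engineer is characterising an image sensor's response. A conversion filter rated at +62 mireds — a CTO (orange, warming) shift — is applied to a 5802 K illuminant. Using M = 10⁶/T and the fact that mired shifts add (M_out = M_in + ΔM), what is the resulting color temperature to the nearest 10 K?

4270 K

M_in = 10⁶/5802 = 172.35 mireds.
M_out = 172.35 + (+62) = 234.35 mireds.
T_out = 10⁶/234.35 = 4267.0 K → 4270 K.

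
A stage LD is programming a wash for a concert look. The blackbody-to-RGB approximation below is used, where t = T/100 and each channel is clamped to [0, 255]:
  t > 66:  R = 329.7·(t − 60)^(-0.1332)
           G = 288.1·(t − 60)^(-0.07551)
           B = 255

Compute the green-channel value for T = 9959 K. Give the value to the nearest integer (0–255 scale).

t = 9959/100 = 99.59; the t > 66 branch applies.
G = 288.1·(99.59 − 60)^(-0.07551) = 288.1·39.59^(-0.07551) = 288.1·0.75747 = 218.228.
Rounded: 218.

218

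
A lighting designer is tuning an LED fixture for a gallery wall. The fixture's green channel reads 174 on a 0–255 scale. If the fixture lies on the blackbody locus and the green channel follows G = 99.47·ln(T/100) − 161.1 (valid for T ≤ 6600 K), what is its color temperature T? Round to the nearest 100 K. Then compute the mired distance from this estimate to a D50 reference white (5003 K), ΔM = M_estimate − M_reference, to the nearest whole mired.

+145 mireds

ln t = (174 + 161.1) / 99.47 = 3.3689.
t = e^3.3689 = 29.045.
T = 100·t = 2905 K → 2900 K to the nearest 100 K.
M_estimate = 10⁶/2900 = 344.83; M_reference = 10⁶/5003 = 199.88.
ΔM = 344.83 − 199.88 = 144.95 → +145 mireds.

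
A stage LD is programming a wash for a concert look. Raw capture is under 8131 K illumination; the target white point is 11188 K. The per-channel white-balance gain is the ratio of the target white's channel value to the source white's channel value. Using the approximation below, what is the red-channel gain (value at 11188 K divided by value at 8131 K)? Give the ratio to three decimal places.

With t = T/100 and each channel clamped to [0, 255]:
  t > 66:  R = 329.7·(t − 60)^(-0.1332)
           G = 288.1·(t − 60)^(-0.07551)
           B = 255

0.888

At 8131 K (t = 81.31):
  R = 329.7·(81.31 − 60)^(-0.1332) = 329.7·21.31^(-0.1332) = 329.7·0.66532 = 219.357.
At 11188 K (t = 111.88):
  R = 329.7·(111.88 − 60)^(-0.1332) = 329.7·51.88^(-0.1332) = 329.7·0.59097 = 194.841.
Gain = 194.841 / 219.357 = 0.8882 → 0.888.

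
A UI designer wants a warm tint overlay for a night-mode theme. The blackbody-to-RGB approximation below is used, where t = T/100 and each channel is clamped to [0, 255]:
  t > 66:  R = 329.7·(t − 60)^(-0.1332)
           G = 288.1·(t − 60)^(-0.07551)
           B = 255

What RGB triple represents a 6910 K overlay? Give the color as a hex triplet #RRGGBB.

#F6F4FF

t = 6910/100 = 69.1; the t > 66 branch applies.
R = 329.7·(69.1 − 60)^(-0.1332) = 329.7·9.1^(-0.1332) = 329.7·0.74517 = 245.683.
G = 288.1·(69.1 − 60)^(-0.07551) = 288.1·9.1^(-0.07551) = 288.1·0.84641 = 243.852.
B = 255 by definition for t > 66.
Rounded: (246, 244, 255).
In hex: #F6F4FF.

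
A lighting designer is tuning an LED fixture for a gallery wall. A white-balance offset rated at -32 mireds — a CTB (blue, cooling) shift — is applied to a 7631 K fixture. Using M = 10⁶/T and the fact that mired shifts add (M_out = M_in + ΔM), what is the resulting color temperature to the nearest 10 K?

M_in = 10⁶/7631 = 131.04 mireds.
M_out = 131.04 + (-32) = 99.04 mireds.
T_out = 10⁶/99.04 = 10096.5 K → 10100 K.

10100 K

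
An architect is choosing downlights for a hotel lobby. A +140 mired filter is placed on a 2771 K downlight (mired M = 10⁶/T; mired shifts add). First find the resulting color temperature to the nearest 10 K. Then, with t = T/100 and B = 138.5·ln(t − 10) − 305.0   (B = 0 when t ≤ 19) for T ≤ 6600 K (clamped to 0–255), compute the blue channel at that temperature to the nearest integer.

M_in = 10⁶/2771 = 360.88; M_out = 360.88 + (+140) = 500.88.
T_out = 10⁶/500.88 = 1996.5 K → 2000 K; t = 20.
B = 138.5·ln(20 − 10) − 305.0 = 138.5·ln 10 − 305.0 = 138.5·2.3026 − 305.0 = 13.908.
Rounded: 14.

14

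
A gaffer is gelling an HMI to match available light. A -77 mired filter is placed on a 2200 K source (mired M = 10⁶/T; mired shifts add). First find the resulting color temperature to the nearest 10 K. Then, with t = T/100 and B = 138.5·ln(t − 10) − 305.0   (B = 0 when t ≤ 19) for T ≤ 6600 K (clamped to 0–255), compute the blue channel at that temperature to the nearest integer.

M_in = 10⁶/2200 = 454.55; M_out = 454.55 + (-77) = 377.55.
T_out = 10⁶/377.55 = 2648.7 K → 2650 K; t = 26.5.
B = 138.5·ln(26.5 − 10) − 305.0 = 138.5·ln 16.5 − 305.0 = 138.5·2.8034 − 305.0 = 83.265.
Rounded: 83.

83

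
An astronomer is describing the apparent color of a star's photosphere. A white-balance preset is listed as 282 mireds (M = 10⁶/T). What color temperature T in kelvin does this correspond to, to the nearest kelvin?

3546 K

T = 10⁶ / 282 = 3546.10 K → 3546 K.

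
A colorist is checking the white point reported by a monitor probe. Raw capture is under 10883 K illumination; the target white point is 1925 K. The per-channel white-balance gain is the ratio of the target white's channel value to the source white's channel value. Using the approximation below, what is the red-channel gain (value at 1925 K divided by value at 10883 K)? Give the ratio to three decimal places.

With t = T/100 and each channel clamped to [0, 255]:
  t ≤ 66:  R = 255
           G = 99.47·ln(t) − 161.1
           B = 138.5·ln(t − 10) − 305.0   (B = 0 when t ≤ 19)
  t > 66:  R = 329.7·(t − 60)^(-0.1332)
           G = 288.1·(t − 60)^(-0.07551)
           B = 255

1.298

At 10883 K (t = 108.83):
  R = 329.7·(108.83 − 60)^(-0.1332) = 329.7·48.83^(-0.1332) = 329.7·0.59575 = 196.420.
At 1925 K (t = 19.25):
  R = 255 by definition for t ≤ 66.
Gain = 255.000 / 196.420 = 1.2982 → 1.298.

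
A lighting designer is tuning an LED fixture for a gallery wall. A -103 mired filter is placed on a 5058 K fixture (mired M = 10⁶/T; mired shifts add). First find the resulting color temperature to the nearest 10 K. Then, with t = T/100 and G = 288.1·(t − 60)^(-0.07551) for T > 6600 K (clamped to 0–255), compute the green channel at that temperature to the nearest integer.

216

M_in = 10⁶/5058 = 197.71; M_out = 197.71 + (-103) = 94.71.
T_out = 10⁶/94.71 = 10558.9 K → 10560 K; t = 105.6.
G = 288.1·(105.6 − 60)^(-0.07551) = 288.1·45.6^(-0.07551) = 288.1·0.74943 = 215.911.
Rounded: 216.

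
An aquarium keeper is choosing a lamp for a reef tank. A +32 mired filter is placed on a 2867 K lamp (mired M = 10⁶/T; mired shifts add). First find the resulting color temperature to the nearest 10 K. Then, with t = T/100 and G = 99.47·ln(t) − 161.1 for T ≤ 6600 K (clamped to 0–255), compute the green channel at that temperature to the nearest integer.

M_in = 10⁶/2867 = 348.80; M_out = 348.80 + (+32) = 380.80.
T_out = 10⁶/380.80 = 2626.1 K → 2630 K; t = 26.3.
G = 99.47·ln 26.3 − 161.1 = 99.47·3.2696 − 161.1 = 164.124.
Rounded: 164.

164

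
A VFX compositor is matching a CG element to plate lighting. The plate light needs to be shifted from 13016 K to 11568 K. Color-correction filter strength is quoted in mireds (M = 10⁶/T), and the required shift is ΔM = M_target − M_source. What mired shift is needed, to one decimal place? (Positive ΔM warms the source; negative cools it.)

+9.6 mireds

M_source = 10⁶/13016 = 76.829; M_target = 10⁶/11568 = 86.445.
ΔM = 86.445 − 76.829 = 9.617 → +9.6 mireds, a warming shift.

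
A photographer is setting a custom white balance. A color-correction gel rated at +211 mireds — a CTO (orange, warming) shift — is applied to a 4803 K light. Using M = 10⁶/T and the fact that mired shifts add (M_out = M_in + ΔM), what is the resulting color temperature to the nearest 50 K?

M_in = 10⁶/4803 = 208.20 mireds.
M_out = 208.20 + (+211) = 419.20 mireds.
T_out = 10⁶/419.20 = 2385.5 K → 2400 K.

2400 K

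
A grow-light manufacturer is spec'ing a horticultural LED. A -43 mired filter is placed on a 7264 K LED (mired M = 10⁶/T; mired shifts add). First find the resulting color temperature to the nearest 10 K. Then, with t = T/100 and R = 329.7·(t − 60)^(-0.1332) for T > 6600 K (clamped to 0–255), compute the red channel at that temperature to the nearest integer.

198

M_in = 10⁶/7264 = 137.67; M_out = 137.67 + (-43) = 94.67.
T_out = 10⁶/94.67 = 10563.5 K → 10560 K; t = 105.6.
R = 329.7·(105.6 − 60)^(-0.1332) = 329.7·45.6^(-0.1332) = 329.7·0.60121 = 198.219.
Rounded: 198.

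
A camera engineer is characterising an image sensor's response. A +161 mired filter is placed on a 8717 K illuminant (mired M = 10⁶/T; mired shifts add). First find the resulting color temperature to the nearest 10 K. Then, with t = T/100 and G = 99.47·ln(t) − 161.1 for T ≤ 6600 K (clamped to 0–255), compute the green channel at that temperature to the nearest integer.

M_in = 10⁶/8717 = 114.72; M_out = 114.72 + (+161) = 275.72.
T_out = 10⁶/275.72 = 3626.9 K → 3630 K; t = 36.3.
G = 99.47·ln 36.3 − 161.1 = 99.47·3.5918 − 161.1 = 196.178.
Rounded: 196.

196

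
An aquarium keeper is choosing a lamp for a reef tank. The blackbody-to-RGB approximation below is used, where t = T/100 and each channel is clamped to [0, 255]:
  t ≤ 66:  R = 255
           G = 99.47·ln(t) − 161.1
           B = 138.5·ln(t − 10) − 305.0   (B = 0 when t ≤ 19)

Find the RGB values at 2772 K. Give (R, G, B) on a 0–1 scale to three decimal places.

t = 2772/100 = 27.72; the t ≤ 66 branch applies.
R = 255 by definition for t ≤ 66.
G = 99.47·ln 27.72 − 161.1 = 99.47·3.3222 − 161.1 = 169.355.
B = 138.5·ln(27.72 − 10) − 305.0 = 138.5·ln 17.72 − 305.0 = 138.5·2.8747 − 305.0 = 93.145.
Dividing each by 255: (1.0000, 0.6641, 0.3653) → (1.000, 0.664, 0.365).

(1.000, 0.664, 0.365)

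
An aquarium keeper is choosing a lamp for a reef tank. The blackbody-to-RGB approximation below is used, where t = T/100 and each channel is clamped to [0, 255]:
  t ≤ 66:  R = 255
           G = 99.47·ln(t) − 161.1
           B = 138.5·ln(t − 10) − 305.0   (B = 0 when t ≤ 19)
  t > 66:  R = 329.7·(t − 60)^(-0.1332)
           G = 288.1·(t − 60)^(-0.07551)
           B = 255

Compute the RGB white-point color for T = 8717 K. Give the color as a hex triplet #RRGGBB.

#D4E1FF

t = 8717/100 = 87.17; the t > 66 branch applies.
R = 329.7·(87.17 − 60)^(-0.1332) = 329.7·27.17^(-0.1332) = 329.7·0.64414 = 212.372.
G = 288.1·(87.17 − 60)^(-0.07551) = 288.1·27.17^(-0.07551) = 288.1·0.77931 = 224.520.
B = 255 by definition for t > 66.
Rounded: (212, 225, 255).
In hex: #D4E1FF.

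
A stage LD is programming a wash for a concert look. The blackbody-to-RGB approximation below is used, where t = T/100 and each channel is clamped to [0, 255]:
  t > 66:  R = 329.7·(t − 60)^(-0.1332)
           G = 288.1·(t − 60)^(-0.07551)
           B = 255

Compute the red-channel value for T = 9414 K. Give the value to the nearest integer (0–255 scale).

206

t = 9414/100 = 94.14; the t > 66 branch applies.
R = 329.7·(94.14 − 60)^(-0.1332) = 329.7·34.14^(-0.1332) = 329.7·0.62484 = 206.010.
Rounded: 206.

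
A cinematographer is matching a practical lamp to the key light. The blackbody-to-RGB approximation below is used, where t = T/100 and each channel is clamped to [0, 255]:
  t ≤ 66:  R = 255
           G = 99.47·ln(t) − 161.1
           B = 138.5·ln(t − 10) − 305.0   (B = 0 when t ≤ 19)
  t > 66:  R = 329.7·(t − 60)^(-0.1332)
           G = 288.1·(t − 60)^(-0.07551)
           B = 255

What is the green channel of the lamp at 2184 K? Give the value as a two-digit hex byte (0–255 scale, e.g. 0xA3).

t = 2184/100 = 21.84; the t ≤ 66 branch applies.
G = 99.47·ln 21.84 − 161.1 = 99.47·3.0837 − 161.1 = 145.640.
Rounded: 146; in hex, 0x92.

0x92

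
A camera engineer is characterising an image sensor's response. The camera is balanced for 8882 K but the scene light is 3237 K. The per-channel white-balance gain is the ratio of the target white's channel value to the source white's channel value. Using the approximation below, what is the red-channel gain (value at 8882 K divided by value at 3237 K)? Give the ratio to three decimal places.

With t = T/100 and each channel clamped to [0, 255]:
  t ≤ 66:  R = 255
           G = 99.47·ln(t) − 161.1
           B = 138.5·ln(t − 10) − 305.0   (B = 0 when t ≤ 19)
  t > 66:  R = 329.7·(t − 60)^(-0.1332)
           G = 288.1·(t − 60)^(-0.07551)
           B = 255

At 3237 K (t = 32.37):
  R = 255 by definition for t ≤ 66.
At 8882 K (t = 88.82):
  R = 329.7·(88.82 − 60)^(-0.1332) = 329.7·28.82^(-0.1332) = 329.7·0.63910 = 210.711.
Gain = 210.711 / 255.000 = 0.8263 → 0.826.

0.826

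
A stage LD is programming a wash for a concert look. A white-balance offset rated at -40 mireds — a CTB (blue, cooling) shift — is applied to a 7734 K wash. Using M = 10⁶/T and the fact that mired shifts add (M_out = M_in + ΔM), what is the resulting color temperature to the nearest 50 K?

11200 K

M_in = 10⁶/7734 = 129.30 mireds.
M_out = 129.30 + (-40) = 89.30 mireds.
T_out = 10⁶/89.30 = 11198.3 K → 11200 K.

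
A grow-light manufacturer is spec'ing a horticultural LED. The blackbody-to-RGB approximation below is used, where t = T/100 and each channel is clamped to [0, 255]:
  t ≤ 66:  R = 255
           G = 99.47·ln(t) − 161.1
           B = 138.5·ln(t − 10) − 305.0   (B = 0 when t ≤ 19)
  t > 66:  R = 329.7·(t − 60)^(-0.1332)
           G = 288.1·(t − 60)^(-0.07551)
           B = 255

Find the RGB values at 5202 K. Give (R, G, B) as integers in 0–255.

(255, 232, 213)

t = 5202/100 = 52.02; the t ≤ 66 branch applies.
R = 255 by definition for t ≤ 66.
G = 99.47·ln 52.02 − 161.1 = 99.47·3.9516 − 161.1 = 231.968.
B = 138.5·ln(52.02 − 10) − 305.0 = 138.5·ln 42.02 − 305.0 = 138.5·3.7381 − 305.0 = 212.733.
Rounded: (255, 232, 213).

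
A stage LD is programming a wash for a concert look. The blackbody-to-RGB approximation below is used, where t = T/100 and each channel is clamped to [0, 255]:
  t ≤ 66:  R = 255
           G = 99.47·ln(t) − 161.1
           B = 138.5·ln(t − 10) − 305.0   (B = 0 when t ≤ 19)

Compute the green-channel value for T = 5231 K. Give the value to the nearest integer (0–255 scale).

233

t = 5231/100 = 52.31; the t ≤ 66 branch applies.
G = 99.47·ln 52.31 − 161.1 = 99.47·3.9572 − 161.1 = 232.521.
Rounded: 233.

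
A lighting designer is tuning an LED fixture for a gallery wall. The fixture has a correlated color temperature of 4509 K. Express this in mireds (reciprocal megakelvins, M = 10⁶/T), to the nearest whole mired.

222 mireds

M = 10⁶ / 4509 = 221.779 → 222 mireds.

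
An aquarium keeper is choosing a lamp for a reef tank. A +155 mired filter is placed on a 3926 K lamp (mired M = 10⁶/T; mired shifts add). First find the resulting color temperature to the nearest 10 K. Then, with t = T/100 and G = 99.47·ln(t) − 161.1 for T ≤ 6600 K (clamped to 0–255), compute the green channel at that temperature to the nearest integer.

157

M_in = 10⁶/3926 = 254.71; M_out = 254.71 + (+155) = 409.71.
T_out = 10⁶/409.71 = 2440.7 K → 2440 K; t = 24.4.
G = 99.47·ln 24.4 − 161.1 = 99.47·3.1946 − 161.1 = 156.665.
Rounded: 157.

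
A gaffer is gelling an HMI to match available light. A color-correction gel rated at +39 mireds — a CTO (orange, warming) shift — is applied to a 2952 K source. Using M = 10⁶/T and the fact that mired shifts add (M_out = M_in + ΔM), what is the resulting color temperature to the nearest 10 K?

M_in = 10⁶/2952 = 338.75 mireds.
M_out = 338.75 + (+39) = 377.75 mireds.
T_out = 10⁶/377.75 = 2647.2 K → 2650 K.

2650 K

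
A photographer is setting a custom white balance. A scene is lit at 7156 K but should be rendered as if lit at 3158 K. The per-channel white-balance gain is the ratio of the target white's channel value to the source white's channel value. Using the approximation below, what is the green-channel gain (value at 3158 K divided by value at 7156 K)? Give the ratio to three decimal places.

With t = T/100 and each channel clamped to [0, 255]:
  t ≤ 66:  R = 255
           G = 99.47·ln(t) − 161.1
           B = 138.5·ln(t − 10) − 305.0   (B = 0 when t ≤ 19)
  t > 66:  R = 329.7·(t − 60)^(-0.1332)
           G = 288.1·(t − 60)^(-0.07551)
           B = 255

At 7156 K (t = 71.56):
  G = 288.1·(71.56 − 60)^(-0.07551) = 288.1·11.56^(-0.07551) = 288.1·0.83126 = 239.486.
At 3158 K (t = 31.58):
  G = 99.47·ln 31.58 − 161.1 = 99.47·3.4525 − 161.1 = 182.323.
Gain = 182.323 / 239.486 = 0.7613 → 0.761.

0.761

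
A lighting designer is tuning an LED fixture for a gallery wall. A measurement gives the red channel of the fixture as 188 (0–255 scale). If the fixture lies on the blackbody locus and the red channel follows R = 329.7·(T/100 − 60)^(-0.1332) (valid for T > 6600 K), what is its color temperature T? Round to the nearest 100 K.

12800 K

(t − 60)^(-0.1332) = 188/329.7 = 0.57022.
t − 60 = 0.57022^(1/-0.1332) = 0.57022^(-7.508) = 67.848, so t = 127.848.
T = 100·t = 12785 K → 12800 K to the nearest 100 K.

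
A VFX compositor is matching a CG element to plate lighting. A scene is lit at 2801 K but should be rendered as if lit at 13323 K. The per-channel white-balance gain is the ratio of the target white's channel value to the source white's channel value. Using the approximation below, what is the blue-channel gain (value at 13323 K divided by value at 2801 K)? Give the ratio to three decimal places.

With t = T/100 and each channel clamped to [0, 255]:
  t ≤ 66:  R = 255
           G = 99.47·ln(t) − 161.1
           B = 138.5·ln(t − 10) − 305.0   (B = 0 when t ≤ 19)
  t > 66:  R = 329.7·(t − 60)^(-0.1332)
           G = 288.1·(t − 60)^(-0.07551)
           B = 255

2.673

At 2801 K (t = 28.01):
  B = 138.5·ln(28.01 − 10) − 305.0 = 138.5·ln 18.01 − 305.0 = 138.5·2.8909 − 305.0 = 95.393.
At 13323 K (t = 133.23):
  B = 255 by definition for t > 66.
Gain = 255.000 / 95.393 = 2.6731 → 2.673.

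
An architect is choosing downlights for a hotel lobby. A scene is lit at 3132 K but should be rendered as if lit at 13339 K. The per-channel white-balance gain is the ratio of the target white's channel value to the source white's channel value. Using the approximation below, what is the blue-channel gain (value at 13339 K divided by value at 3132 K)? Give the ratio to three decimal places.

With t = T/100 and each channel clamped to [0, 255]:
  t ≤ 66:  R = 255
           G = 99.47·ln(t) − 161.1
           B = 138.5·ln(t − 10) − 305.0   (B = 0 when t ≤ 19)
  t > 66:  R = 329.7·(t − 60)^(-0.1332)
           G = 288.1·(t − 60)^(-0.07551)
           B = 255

2.147

At 3132 K (t = 31.32):
  B = 138.5·ln(31.32 − 10) − 305.0 = 138.5·ln 21.32 − 305.0 = 138.5·3.0596 − 305.0 = 118.761.
At 13339 K (t = 133.39):
  B = 255 by definition for t > 66.
Gain = 255.000 / 118.761 = 2.1472 → 2.147.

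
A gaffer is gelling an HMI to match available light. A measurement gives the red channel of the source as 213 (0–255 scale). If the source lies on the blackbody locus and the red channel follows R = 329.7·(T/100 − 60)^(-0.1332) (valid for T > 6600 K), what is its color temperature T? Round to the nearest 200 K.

8600 K

(t − 60)^(-0.1332) = 213/329.7 = 0.64604.
t − 60 = 0.64604^(1/-0.1332) = 0.64604^(-7.508) = 26.575, so t = 86.575.
T = 100·t = 8657 K → 8600 K to the nearest 200 K.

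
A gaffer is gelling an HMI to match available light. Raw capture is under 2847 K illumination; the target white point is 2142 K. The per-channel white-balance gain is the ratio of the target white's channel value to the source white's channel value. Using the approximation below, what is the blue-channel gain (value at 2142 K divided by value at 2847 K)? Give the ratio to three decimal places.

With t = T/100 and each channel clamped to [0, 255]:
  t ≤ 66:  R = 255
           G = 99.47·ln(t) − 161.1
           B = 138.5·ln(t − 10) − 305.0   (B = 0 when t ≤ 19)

0.327

At 2847 K (t = 28.47):
  B = 138.5·ln(28.47 − 10) − 305.0 = 138.5·ln 18.47 − 305.0 = 138.5·2.9161 − 305.0 = 98.886.
At 2142 K (t = 21.42):
  B = 138.5·ln(21.42 − 10) − 305.0 = 138.5·ln 11.42 − 305.0 = 138.5·2.4354 − 305.0 = 32.298.
Gain = 32.298 / 98.886 = 0.3266 → 0.327.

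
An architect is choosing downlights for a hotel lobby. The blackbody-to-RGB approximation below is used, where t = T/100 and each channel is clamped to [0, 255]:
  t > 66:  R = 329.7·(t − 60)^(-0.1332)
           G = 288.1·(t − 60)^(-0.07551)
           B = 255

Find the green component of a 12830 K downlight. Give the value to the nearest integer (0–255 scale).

t = 12830/100 = 128.3; the t > 66 branch applies.
G = 288.1·(128.3 − 60)^(-0.07551) = 288.1·68.3^(-0.07551) = 288.1·0.72691 = 209.424.
Rounded: 209.

209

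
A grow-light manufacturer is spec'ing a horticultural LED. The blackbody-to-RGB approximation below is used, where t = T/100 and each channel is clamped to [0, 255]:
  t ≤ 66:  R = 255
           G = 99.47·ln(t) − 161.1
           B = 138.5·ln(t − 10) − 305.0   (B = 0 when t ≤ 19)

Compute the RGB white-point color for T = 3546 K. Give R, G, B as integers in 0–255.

t = 3546/100 = 35.46; the t ≤ 66 branch applies.
R = 255 by definition for t ≤ 66.
G = 99.47·ln 35.46 − 161.1 = 99.47·3.5684 − 161.1 = 193.849.
B = 138.5·ln(35.46 − 10) − 305.0 = 138.5·ln 25.46 − 305.0 = 138.5·3.2371 − 305.0 = 143.340.
Rounded: (255, 194, 143).

R=255, G=194, B=143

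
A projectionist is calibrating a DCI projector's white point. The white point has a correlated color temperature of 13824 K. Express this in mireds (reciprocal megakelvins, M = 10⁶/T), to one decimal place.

72.3 mireds

M = 10⁶ / 13824 = 72.338 → 72.3 mireds.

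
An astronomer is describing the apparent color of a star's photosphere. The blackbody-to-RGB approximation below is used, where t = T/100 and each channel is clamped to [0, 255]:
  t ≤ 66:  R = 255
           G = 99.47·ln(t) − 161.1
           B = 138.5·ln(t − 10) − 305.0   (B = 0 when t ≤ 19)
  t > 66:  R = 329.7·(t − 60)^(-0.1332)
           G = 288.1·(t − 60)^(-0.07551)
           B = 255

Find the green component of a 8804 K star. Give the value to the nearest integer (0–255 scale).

224

t = 8804/100 = 88.04; the t > 66 branch applies.
G = 288.1·(88.04 − 60)^(-0.07551) = 288.1·28.04^(-0.07551) = 288.1·0.77746 = 223.986.
Rounded: 224.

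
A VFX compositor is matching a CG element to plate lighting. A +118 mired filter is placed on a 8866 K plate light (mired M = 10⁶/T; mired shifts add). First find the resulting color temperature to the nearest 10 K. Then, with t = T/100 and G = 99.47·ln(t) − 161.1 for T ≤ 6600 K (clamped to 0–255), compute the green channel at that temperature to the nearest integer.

M_in = 10⁶/8866 = 112.79; M_out = 112.79 + (+118) = 230.79.
T_out = 10⁶/230.79 = 4332.9 K → 4330 K; t = 43.3.
G = 99.47·ln 43.3 − 161.1 = 99.47·3.7682 − 161.1 = 213.718.
Rounded: 214.

214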